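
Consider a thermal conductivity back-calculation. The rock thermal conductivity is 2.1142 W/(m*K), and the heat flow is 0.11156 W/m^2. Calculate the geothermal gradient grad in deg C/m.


grad = q / k * 1000
grad = 0.11156 / 2.1142 * 1000
grad = 52.76700 deg C/km
Convert: 52.76700 deg C/km * 0.001 = 0.052767 deg C/m
grad = 0.052767 deg C/m


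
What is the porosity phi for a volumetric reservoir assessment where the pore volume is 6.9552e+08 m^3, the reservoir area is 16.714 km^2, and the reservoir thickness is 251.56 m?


phi = Vp / (A * 1e6 * hr)
phi = 6.9552e+08 / (16.714 * 1e6 * 251.56)
phi = 0.16542


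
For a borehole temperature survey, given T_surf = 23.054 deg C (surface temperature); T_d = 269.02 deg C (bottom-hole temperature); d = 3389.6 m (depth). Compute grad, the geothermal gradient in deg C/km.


grad = (T_d - T_surf) / d * 1000
grad = (269.02 - 23.054) / 3389.6 * 1000
grad = 72.565 deg C/km


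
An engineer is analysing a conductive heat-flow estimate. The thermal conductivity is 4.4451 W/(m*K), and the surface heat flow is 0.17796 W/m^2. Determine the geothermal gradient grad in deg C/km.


grad = q * 1000 / k
grad = 0.17796 * 1000 / 4.4451
grad = 40.035 deg C/km


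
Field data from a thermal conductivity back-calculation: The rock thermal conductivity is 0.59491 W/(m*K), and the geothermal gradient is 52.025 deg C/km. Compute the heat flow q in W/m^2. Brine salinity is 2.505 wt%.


q = k * grad / 1000
q = 0.59491 * 52.025 / 1000
q = 0.030950 W/m^2


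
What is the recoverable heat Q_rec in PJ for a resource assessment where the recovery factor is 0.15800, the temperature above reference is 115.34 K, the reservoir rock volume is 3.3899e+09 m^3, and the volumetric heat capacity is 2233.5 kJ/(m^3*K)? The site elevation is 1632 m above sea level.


Step 1: Q_s = Vr*rhoc*dT/1e12 = 3.3899e+09*2233.5*115.34/1e12 = 873.2785 PJ
Step 2: Q_rec = Q_s * RF = 873.2785 * 0.158 = 137.98 PJ
Q_rec = 137.98 PJ


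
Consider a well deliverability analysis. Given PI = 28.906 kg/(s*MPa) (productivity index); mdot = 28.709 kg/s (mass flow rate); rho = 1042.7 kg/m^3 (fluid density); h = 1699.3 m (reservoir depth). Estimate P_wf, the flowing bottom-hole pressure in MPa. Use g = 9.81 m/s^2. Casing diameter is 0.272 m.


Step 1: P_i = rho*g*h/1e6 = 1042.7*9.81*1699.3/1e6 = 17.38195 MPa
Step 2: P_wf = P_i - mdot/PI = 17.38195 - 28.709/28.906 = 16.389 MPa
P_wf = 16.389 MPa


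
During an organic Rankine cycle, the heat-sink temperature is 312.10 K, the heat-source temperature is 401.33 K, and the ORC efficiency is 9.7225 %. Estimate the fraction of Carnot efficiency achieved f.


f = (eta_orc/100) / (1 - Tc/Th)
f = (9.7225/100) / (1 - 312.10/401.33)
f = 0.43729


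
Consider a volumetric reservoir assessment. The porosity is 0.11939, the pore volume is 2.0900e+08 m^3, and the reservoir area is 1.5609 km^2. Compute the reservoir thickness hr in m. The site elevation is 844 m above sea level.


hr = Vp / (A * 1e6 * phi)
hr = 2.0900e+08 / (1.5609 * 1e6 * 0.11939)
hr = 1121.5 m


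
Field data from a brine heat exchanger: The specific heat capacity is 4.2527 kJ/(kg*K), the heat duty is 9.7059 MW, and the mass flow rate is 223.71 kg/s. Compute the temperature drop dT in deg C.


dT = Q * 1000 / (mdot * cp)
dT = 9.7059 * 1000 / (223.71 * 4.2527)
dT = 10.20201 K
Convert (temperature difference, 1 K = 1 deg C): 10.20201 K = 10.20201 deg C
dT = 10.202 deg C


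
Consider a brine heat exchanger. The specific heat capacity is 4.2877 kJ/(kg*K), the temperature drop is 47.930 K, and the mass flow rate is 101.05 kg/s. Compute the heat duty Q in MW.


Q = mdot * cp * dT / 1000
Q = 101.05 * 4.2877 * 47.930 / 1000
Q = 20.767 MW


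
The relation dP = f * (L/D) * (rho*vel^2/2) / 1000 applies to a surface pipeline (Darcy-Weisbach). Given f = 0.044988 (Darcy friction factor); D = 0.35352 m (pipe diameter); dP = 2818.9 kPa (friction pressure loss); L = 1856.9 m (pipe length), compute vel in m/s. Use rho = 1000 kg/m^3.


vel = sqrt(dP*1000*2*D / (f*L*rho))
vel = sqrt(2818.9*1000*2*0.35352 / (0.044988*1856.9*1000))
vel = 4.8845 m/s


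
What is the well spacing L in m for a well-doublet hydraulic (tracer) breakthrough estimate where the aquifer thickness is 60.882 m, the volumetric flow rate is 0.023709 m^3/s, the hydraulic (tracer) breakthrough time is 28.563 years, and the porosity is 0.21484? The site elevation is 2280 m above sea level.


L = sqrt(t_bt*365.25*86400*3*Qv / (pi*hr*phi))
L = sqrt(28.563*365.25*86400*3*0.023709 / (pi*60.882*0.21484))
L = 1249.1 m


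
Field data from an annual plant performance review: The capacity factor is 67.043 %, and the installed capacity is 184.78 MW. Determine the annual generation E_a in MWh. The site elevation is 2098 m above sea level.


E_a = CF / 100 * cap * 8760
E_a = 67.043 / 100 * 184.78 * 8760
E_a = 1.0852e+06 MWh


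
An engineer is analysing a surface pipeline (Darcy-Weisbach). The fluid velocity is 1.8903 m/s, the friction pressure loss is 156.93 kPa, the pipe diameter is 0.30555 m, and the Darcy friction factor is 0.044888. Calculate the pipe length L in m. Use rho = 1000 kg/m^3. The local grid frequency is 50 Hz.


L = dP*1000*D / (f*rho*vel^2/2)
L = 156.93*1000*0.30555 / (0.044888*1000*1.8903^2/2)
L = 597.90 m


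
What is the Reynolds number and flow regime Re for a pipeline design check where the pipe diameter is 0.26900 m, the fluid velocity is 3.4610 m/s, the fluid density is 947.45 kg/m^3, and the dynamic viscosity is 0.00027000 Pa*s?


Step 1: Re = rho*vel*D/mu = 947.45*3.461*0.269/0.00027 = 3.2670e+06
Step 2: Re = 3.2670e+06 > 4000, so flow is turbulent.
Re = 3.2670e+06 (turbulent)


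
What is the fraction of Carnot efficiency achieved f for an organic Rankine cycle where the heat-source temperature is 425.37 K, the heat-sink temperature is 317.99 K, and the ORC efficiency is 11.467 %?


f = (eta_orc/100) / (1 - Tc/Th)
f = (11.467/100) / (1 - 317.99/425.37)
f = 0.45425


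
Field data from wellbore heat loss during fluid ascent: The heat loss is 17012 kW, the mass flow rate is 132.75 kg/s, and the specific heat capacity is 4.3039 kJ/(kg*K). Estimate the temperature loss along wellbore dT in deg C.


dT = Q_loss / (mdot * cp)
dT = 17012 / (132.75 * 4.3039)
dT = 29.77547 K
Convert (temperature difference, 1 K = 1 deg C): 29.77547 K = 29.77547 deg C
dT = 29.775 deg C


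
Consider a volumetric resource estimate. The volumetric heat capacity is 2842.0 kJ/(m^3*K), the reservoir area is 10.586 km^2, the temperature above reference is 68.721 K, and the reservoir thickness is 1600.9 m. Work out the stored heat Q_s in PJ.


Step 1: Vr = A*1e6*hr = 10.586*1e6*1600.9 = 1.694713e+10 m^3
Step 2: Q_s = Vr*rhoc*dT/1e12 = 1.694713e+10*2842.0*68.721/1e12 = 3309.9 PJ
Q_s = 3309.9 PJ


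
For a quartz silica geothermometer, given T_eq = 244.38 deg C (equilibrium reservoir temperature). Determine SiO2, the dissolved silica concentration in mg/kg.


SiO2 = 10^(5.19 - 1309/(T_eq + 273.15))
SiO2 = 10^(5.19 - 1309/(244.38 + 273.15))
SiO2 = 457.80 mg/kg


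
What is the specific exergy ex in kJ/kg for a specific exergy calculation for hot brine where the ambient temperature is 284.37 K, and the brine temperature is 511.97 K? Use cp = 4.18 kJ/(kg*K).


ex = cp * ((T_b - T_0) - T_0 * ln(T_b/T_0))
ex = 4.18 * ((511.97 - 284.37) - 284.37 * ln(511.97/284.37))
ex = 252.44 kJ/kg


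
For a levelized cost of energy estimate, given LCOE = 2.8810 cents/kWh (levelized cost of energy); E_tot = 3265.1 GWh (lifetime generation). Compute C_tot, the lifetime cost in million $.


C_tot = LCOE / 100 * E_tot
C_tot = 2.8810 / 100 * 3265.1
C_tot = 94.068 million $


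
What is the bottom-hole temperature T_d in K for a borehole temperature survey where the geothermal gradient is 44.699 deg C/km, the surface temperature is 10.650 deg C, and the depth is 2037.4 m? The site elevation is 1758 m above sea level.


T_d = T_surf + grad * d / 1000
T_d = 10.650 + 44.699 * 2037.4 / 1000
T_d = 101.7197 deg C
Convert to K: 101.7197 + 273.15 = 374.87 K
T_d = 374.87 K


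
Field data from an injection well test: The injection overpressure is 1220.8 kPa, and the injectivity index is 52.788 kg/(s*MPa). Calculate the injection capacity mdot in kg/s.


mdot = II * dP / 1000
mdot = 52.788 * 1220.8 / 1000
mdot = 64.444 kg/s


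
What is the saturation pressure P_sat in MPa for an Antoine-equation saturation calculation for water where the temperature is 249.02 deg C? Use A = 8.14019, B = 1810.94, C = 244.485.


P_sat = 10^(A - B/(C + T)) / 760 * 0.101325
P_sat = 10^(8.14019 - 1810.94/(244.485 + 249.02)) / 760 * 0.101325
P_sat = 3.9404 MPa


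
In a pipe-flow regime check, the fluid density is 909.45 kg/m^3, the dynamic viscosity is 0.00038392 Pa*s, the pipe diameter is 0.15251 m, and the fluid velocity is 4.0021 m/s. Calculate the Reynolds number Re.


Re = rho * vel * D / mu
Re = 909.45 * 4.0021 * 0.15251 / 0.00038392
Re = 1.4459e+06


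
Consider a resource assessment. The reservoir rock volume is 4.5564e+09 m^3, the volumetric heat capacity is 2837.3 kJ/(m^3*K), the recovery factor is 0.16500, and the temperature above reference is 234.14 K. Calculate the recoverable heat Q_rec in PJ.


Step 1: Q_s = Vr*rhoc*dT/1e12 = 4.5564e+09*2837.3*234.14/1e12 = 3026.932 PJ
Step 2: Q_rec = Q_s * RF = 3026.932 * 0.165 = 499.44 PJ
Q_rec = 499.44 PJ


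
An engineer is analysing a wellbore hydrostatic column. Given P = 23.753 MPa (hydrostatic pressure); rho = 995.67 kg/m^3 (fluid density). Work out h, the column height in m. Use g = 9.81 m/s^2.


h = P * 1e6 / (g * rho)
h = 23.753 * 1e6 / (9.81 * 995.67)
h = 2431.8 m


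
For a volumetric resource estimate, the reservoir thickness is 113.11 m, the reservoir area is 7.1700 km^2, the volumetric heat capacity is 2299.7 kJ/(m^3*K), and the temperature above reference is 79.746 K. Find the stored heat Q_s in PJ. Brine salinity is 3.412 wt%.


Step 1: Vr = A*1e6*hr = 7.17*1e6*113.11 = 8.109987e+08 m^3
Step 2: Q_s = Vr*rhoc*dT/1e12 = 8.109987e+08*2299.7*79.746/1e12 = 148.73 PJ
Q_s = 148.73 PJ


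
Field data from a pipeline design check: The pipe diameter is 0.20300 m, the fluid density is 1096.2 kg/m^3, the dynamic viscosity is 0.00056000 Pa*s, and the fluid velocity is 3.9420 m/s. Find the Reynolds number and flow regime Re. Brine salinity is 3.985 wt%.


Step 1: Re = rho*vel*D/mu = 1096.2*3.942*0.203/0.00056 = 1.5664e+06
Step 2: Re = 1.5664e+06 > 4000, so flow is turbulent.
Re = 1.5664e+06 (turbulent)


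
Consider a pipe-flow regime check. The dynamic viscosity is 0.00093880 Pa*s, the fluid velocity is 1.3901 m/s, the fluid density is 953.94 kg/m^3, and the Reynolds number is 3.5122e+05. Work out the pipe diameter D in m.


D = Re * mu / (rho * vel)
D = 3.5122e+05 * 0.00093880 / (953.94 * 1.3901)
D = 0.24865 m


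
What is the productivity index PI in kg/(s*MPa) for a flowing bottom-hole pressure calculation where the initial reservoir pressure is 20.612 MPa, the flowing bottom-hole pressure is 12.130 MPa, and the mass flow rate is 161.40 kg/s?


PI = mdot / (P_i - P_wf)
PI = 161.40 / (20.612 - 12.130)
PI = 19.029 kg/(s*MPa)


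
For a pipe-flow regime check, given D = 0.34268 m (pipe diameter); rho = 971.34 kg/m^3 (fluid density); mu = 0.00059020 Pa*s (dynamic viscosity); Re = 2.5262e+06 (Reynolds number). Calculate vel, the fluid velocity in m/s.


vel = Re * mu / (rho * D)
vel = 2.5262e+06 * 0.00059020 / (971.34 * 0.34268)
vel = 4.4793 m/s


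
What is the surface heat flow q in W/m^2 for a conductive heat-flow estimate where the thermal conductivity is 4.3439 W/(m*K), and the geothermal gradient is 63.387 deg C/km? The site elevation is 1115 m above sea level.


q = k * grad / 1000
q = 4.3439 * 63.387 / 1000
q = 0.27535 W/m^2


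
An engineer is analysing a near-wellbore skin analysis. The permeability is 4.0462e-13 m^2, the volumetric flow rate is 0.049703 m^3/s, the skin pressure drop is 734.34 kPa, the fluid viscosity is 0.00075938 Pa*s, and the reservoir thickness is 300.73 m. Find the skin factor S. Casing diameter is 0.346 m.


S = dP_s * 1000 * 2*pi*k*hr / (q*mu)
S = 734.34 * 1000 * 2*pi*4.0462e-13*300.73 / (0.049703*0.00075938)
S = 14.875


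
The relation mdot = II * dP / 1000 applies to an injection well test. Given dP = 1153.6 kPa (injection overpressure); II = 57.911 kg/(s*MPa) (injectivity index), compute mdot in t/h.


mdot = II * dP / 1000
mdot = 57.911 * 1153.6 / 1000
mdot = 66.80613 kg/s
Convert: 66.80613 kg/s * 3.6 = 240.50 t/h
mdot = 240.50 t/h


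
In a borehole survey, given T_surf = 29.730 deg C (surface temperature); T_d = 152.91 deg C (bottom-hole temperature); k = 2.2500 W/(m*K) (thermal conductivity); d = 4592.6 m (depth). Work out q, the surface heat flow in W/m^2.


Step 1: grad = (T_d - T_surf)/d * 1000 = (152.91 - 29.73)/4592.6 * 1000 = 26.82141 deg C/km
Step 2: q = k * grad / 1000 = 2.25 * 26.82141 / 1000 = 0.060348 W/m^2
q = 0.060348 W/m^2


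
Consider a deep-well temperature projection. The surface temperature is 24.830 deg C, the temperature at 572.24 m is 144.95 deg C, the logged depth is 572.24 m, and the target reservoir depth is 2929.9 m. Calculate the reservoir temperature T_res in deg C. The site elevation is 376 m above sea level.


Step 1: grad = (T_d1 - T_surf)/d1 * 1000 = (144.95 - 24.83)/572.24 * 1000 = 209.9119 deg C/km
Step 2: T_res = T_surf + grad*d2/1000 = 24.83 + 209.9119*2929.9/1000 = 639.85 deg C
T_res = 639.85 deg C


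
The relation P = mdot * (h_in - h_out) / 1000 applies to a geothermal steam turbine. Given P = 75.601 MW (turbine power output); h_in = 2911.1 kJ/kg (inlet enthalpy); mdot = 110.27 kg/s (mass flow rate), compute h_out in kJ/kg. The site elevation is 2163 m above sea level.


h_out = h_in - P * 1000 / mdot
h_out = 2911.1 - 75.601 * 1000 / 110.27
h_out = 2225.5 kJ/kg


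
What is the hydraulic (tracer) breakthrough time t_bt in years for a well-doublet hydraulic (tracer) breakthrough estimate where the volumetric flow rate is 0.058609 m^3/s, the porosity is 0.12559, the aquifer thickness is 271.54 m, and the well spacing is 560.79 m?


t_bt = pi * hr * phi * L^2 / (3 * Qv) / (365.25*86400)
t_bt = pi * 271.54 * 0.12559 * 560.79^2 / (3 * 0.058609) / (365.25*86400)
t_bt = 6.0723 years


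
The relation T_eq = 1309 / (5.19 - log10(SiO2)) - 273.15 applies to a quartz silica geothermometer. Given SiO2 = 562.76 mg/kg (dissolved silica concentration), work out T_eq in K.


T_eq = 1309 / (5.19 - log10(SiO2)) - 273.15
T_eq = 1309 / (5.19 - log10(562.76)) - 273.15
T_eq = 263.3965 deg C
Convert to K: 263.3965 + 273.15 = 536.55 K
T_eq = 536.55 K


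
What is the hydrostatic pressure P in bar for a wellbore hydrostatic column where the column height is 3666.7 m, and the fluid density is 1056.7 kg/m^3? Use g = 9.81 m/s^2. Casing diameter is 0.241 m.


P = rho * g * h / 1e6
P = 1056.7 * 9.81 * 3666.7 / 1e6
P = 38.00984 MPa
Convert: 38.00984 MPa * 10.0 = 380.10 bar
P = 380.10 bar


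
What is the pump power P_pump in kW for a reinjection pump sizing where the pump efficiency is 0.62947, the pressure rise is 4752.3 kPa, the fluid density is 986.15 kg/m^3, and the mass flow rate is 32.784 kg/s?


P_pump = mdot * dP / (rho * eta)
P_pump = 32.784 * 4752.3 / (986.15 * 0.62947)
P_pump = 250.99 kW


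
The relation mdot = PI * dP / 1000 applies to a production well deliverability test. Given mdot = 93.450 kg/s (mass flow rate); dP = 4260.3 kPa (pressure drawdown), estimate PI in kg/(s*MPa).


PI = mdot * 1000 / dP
PI = 93.450 * 1000 / 4260.3
PI = 21.935 kg/(s*MPa)


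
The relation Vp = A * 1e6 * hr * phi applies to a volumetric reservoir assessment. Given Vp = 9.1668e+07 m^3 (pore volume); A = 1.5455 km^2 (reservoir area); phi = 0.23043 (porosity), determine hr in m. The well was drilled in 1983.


hr = Vp / (A * 1e6 * phi)
hr = 9.1668e+07 / (1.5455 * 1e6 * 0.23043)
hr = 257.40 m


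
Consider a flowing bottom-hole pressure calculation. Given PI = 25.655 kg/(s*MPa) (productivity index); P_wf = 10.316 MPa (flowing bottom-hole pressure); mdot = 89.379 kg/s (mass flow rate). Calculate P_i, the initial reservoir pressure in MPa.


P_i = P_wf + mdot / PI
P_i = 10.316 + 89.379 / 25.655
P_i = 13.800 MPa


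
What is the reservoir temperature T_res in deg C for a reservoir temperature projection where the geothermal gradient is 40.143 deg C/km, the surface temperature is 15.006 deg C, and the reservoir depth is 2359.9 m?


T_res = T_surf + grad * d / 1000
T_res = 15.006 + 40.143 * 2359.9 / 1000
T_res = 109.74 deg C


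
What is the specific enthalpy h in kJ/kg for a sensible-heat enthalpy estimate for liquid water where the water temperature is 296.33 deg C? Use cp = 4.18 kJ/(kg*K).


h = cp * T
h = 4.18 * 296.33
h = 1238.7 kJ/kg


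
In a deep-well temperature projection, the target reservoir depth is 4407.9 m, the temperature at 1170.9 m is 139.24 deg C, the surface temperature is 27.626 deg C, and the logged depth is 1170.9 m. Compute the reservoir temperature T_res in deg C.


Step 1: grad = (T_d1 - T_surf)/d1 * 1000 = (139.24 - 27.626)/1170.9 * 1000 = 95.32326 deg C/km
Step 2: T_res = T_surf + grad*d2/1000 = 27.626 + 95.32326*4407.9/1000 = 447.80 deg C
T_res = 447.80 deg C


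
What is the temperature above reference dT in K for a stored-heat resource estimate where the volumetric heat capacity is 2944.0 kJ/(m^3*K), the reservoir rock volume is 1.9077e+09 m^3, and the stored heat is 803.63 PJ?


dT = Q_s * 1e12 / (Vr * rhoc)
dT = 803.63 * 1e12 / (1.9077e+09 * 2944.0)
dT = 143.09 K


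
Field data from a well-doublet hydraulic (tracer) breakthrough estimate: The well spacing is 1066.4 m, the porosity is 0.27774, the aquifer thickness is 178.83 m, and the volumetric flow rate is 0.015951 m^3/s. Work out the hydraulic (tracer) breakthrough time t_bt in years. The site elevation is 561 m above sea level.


t_bt = pi * hr * phi * L^2 / (3 * Qv) / (365.25*86400)
t_bt = pi * 178.83 * 0.27774 * 1066.4^2 / (3 * 0.015951) / (365.25*86400)
t_bt = 117.50 years


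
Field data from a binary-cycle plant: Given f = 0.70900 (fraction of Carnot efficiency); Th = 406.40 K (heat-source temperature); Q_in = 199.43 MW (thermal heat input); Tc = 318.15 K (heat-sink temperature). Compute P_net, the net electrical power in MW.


Step 1: eta = (1 - Tc/Th)*f = (1 - 318.15/406.4)*0.709 = 0.1539598
Step 2: P_net = eta * Q_in = 0.1539598 * 199.43 = 30.704 MW
P_net = 30.704 MW


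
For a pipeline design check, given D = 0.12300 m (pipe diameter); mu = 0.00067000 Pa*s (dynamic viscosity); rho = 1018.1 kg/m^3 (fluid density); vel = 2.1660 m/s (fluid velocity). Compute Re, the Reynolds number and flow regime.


Step 1: Re = rho*vel*D/mu = 1018.1*2.166*0.123/0.00067 = 4.0484e+05
Step 2: Re = 4.0484e+05 > 4000, so flow is turbulent.
Re = 4.0484e+05 (turbulent)


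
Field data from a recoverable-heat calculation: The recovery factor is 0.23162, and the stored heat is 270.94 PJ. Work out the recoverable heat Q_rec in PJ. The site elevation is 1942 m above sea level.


Q_rec = Q_s * RF
Q_rec = 270.94 * 0.23162
Q_rec = 62.755 PJ


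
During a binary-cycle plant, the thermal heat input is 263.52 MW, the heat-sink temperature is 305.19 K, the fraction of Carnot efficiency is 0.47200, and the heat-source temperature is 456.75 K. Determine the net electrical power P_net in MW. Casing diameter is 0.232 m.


Step 1: eta = (1 - Tc/Th)*f = (1 - 305.19/456.75)*0.472 = 0.1566203
Step 2: P_net = eta * Q_in = 0.1566203 * 263.52 = 41.273 MW
P_net = 41.273 MW


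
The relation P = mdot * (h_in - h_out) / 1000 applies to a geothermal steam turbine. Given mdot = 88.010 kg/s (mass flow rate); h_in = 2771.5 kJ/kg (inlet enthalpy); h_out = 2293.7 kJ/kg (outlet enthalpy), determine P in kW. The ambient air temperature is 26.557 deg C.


P = mdot * (h_in - h_out) / 1000
P = 88.010 * (2771.5 - 2293.7) / 1000
P = 42.05118 MW
Convert: 42.05118 MW * 1000.0 = 42051 kW
P = 42051 kW


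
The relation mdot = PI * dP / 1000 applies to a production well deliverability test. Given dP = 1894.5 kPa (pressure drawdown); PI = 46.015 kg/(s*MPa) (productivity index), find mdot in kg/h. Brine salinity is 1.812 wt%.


mdot = PI * dP / 1000
mdot = 46.015 * 1894.5 / 1000
mdot = 87.17542 kg/s
Convert: 87.17542 kg/s * 3600.0 = 3.1383e+05 kg/h
mdot = 3.1383e+05 kg/h


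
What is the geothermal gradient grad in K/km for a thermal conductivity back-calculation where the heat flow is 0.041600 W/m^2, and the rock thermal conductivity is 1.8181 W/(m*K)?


grad = q / k * 1000
grad = 0.041600 / 1.8181 * 1000
grad = 22.88103 deg C/km
Convert: 22.88103 deg C/km * 1.0 = 22.881 K/km
grad = 22.881 K/km


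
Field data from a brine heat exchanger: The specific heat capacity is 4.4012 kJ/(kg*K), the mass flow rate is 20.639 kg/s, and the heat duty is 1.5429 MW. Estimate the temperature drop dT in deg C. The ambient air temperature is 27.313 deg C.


dT = Q * 1000 / (mdot * cp)
dT = 1.5429 * 1000 / (20.639 * 4.4012)
dT = 16.98549 K
Convert (temperature difference, 1 K = 1 deg C): 16.98549 K = 16.98549 deg C
dT = 16.985 deg C


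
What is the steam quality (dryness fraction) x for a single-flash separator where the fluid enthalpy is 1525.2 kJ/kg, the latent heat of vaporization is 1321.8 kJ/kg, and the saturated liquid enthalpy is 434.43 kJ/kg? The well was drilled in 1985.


x = (h - hf) / hfg
x = (1525.2 - 434.43) / 1321.8
x = 0.82522


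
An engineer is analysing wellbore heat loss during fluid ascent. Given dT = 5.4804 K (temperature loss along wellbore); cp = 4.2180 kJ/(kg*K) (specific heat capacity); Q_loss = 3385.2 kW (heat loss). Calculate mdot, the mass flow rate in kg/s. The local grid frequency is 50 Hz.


mdot = Q_loss / (cp * dT)
mdot = 3385.2 / (4.2180 * 5.4804)
mdot = 146.44 kg/s


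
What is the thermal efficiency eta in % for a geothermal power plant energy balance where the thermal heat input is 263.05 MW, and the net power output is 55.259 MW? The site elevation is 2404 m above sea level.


eta = W_net / Q_in * 100
eta = 55.259 / 263.05 * 100
eta = 21.007 %


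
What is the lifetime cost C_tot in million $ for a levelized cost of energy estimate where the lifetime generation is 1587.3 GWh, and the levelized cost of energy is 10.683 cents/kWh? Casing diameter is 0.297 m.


C_tot = LCOE / 100 * E_tot
C_tot = 10.683 / 100 * 1587.3
C_tot = 169.57 million $


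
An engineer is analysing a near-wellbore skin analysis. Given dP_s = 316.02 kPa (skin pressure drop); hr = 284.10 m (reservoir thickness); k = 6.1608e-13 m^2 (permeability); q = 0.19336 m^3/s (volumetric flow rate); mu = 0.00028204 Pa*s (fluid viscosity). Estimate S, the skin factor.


S = dP_s * 1000 * 2*pi*k*hr / (q*mu)
S = 316.02 * 1000 * 2*pi*6.1608e-13*284.10 / (0.19336*0.00028204)
S = 6.3727


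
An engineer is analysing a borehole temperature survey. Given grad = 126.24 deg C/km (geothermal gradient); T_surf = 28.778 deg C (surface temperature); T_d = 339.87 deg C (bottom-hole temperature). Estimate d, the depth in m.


d = (T_d - T_surf) / grad * 1000
d = (339.87 - 28.778) / 126.24 * 1000
d = 2464.3 m


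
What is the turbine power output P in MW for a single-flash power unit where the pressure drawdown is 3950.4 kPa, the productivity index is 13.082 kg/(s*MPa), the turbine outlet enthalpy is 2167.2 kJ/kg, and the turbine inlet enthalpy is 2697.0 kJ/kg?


Step 1: mdot = PI * dP / 1000 = 13.082 * 3950.4 / 1000 = 51.67913 kg/s
Step 2: P = mdot*(h_in - h_out)/1000 = 51.67913*(2697.0 - 2167.2)/1000 = 27.380 MW
P = 27.380 MW


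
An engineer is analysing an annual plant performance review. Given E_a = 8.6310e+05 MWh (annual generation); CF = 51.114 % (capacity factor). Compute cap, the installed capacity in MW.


cap = E_a / (CF/100 * 8760)
cap = 8.6310e+05 / (51.114/100 * 8760)
cap = 192.76 MW


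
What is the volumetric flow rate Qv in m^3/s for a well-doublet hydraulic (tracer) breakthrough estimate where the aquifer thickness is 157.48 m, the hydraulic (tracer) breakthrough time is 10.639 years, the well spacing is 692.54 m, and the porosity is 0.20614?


Qv = pi*hr*phi*L^2 / (3*t_bt*365.25*86400)
Qv = pi*157.48*0.20614*692.54^2 / (3*10.639*365.25*86400)
Qv = 0.048563 m^3/s


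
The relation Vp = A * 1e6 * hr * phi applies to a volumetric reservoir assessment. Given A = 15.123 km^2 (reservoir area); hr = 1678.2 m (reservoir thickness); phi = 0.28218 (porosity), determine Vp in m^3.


Vp = A * 1e6 * hr * phi
Vp = 15.123 * 1e6 * 1678.2 * 0.28218
Vp = 7.1616e+09 m^3


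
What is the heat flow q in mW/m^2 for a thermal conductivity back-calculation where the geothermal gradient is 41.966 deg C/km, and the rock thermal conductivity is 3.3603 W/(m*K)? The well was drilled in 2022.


q = k * grad / 1000
q = 3.3603 * 41.966 / 1000
q = 0.1410183 W/m^2
Convert: 0.1410183 W/m^2 * 1000.0 = 141.02 mW/m^2
q = 141.02 mW/m^2


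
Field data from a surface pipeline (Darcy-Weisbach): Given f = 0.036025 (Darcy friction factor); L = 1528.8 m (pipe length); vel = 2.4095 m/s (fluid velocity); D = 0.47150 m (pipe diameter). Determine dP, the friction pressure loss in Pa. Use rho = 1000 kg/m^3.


dP = f * (L/D) * (rho*vel^2/2) / 1000
dP = 0.036025 * (1528.8/0.47150) * (1000*2.4095^2/2) / 1000
dP = 339.0758 kPa
Convert: 339.0758 kPa * 1000.0 = 3.3908e+05 Pa
dP = 3.3908e+05 Pa


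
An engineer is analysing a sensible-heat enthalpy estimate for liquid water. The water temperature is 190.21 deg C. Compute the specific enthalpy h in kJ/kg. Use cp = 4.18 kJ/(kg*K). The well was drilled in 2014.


h = cp * T
h = 4.18 * 190.21
h = 795.08 kJ/kg


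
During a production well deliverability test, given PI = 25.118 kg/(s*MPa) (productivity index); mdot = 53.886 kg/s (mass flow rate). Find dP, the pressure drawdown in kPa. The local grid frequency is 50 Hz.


dP = mdot * 1000 / PI
dP = 53.886 * 1000 / 25.118
dP = 2145.3 kPa


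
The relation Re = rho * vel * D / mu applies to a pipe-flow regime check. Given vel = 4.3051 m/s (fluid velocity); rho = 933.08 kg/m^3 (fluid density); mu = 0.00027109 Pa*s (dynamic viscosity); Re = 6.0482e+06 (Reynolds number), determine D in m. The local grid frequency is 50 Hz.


D = Re * mu / (rho * vel)
D = 6.0482e+06 * 0.00027109 / (933.08 * 4.3051)
D = 0.40817 m


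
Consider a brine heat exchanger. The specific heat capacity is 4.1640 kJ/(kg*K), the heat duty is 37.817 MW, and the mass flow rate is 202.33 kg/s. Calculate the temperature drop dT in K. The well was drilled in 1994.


dT = Q * 1000 / (mdot * cp)
dT = 37.817 * 1000 / (202.33 * 4.1640)
dT = 44.887 K


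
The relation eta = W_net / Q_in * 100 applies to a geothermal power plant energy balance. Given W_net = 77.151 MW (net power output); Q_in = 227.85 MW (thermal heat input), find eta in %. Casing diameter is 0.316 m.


eta = W_net / Q_in * 100
eta = 77.151 / 227.85 * 100
eta = 33.860 %


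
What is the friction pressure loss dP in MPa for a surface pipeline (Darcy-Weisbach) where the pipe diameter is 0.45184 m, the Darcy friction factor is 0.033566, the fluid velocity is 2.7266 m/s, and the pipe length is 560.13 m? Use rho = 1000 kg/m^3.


dP = f * (L/D) * (rho*vel^2/2) / 1000
dP = 0.033566 * (560.13/0.45184) * (1000*2.7266^2/2) / 1000
dP = 154.6737 kPa
Convert: 154.6737 kPa * 0.001 = 0.15467 MPa
dP = 0.15467 MPa


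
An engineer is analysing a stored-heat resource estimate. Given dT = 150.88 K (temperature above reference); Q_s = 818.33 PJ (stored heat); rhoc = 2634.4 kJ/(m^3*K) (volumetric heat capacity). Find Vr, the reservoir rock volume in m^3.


Vr = Q_s * 1e12 / (rhoc * dT)
Vr = 818.33 * 1e12 / (2634.4 * 150.88)
Vr = 2.0588e+09 m^3


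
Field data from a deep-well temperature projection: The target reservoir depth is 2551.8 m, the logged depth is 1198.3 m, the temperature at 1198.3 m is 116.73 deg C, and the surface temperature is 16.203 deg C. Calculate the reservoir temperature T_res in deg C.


Step 1: grad = (T_d1 - T_surf)/d1 * 1000 = (116.73 - 16.203)/1198.3 * 1000 = 83.89135 deg C/km
Step 2: T_res = T_surf + grad*d2/1000 = 16.203 + 83.89135*2551.8/1000 = 230.28 deg C
T_res = 230.28 deg C


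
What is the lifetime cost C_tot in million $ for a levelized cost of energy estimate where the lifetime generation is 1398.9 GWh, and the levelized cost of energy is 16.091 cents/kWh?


C_tot = LCOE / 100 * E_tot
C_tot = 16.091 / 100 * 1398.9
C_tot = 225.10 million $


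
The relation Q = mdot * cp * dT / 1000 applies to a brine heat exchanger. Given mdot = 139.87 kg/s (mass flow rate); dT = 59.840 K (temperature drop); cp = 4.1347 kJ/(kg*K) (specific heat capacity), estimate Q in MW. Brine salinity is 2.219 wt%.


Q = mdot * cp * dT / 1000
Q = 139.87 * 4.1347 * 59.840 / 1000
Q = 34.607 MW


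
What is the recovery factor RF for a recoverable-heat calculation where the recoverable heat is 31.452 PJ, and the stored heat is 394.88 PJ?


RF = Q_rec / Q_s
RF = 31.452 / 394.88
RF = 0.079650


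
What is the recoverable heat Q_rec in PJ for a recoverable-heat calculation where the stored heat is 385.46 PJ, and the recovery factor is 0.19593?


Q_rec = Q_s * RF
Q_rec = 385.46 * 0.19593
Q_rec = 75.523 PJ


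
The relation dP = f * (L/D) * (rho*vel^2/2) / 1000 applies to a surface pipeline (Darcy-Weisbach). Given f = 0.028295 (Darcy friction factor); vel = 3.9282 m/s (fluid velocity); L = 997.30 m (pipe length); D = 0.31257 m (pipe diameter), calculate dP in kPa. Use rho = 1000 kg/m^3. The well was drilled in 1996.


dP = f * (L/D) * (rho*vel^2/2) / 1000
dP = 0.028295 * (997.30/0.31257) * (1000*3.9282^2/2) / 1000
dP = 696.54 kPa


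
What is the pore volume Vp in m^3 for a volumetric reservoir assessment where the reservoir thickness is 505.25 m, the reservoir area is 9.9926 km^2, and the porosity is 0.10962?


Vp = A * 1e6 * hr * phi
Vp = 9.9926 * 1e6 * 505.25 * 0.10962
Vp = 5.5345e+08 m^3


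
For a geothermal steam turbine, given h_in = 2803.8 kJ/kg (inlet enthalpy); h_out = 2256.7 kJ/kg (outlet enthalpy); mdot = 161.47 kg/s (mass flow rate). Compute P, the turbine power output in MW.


P = mdot * (h_in - h_out) / 1000
P = 161.47 * (2803.8 - 2256.7) / 1000
P = 88.340 MW


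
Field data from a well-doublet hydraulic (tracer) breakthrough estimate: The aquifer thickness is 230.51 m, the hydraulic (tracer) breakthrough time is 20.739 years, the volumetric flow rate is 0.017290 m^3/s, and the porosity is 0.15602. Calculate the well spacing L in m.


L = sqrt(t_bt*365.25*86400*3*Qv / (pi*hr*phi))
L = sqrt(20.739*365.25*86400*3*0.017290 / (pi*230.51*0.15602))
L = 548.14 m


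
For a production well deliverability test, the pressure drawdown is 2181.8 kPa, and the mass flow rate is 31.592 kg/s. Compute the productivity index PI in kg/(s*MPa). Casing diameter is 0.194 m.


PI = mdot * 1000 / dP
PI = 31.592 * 1000 / 2181.8
PI = 14.480 kg/(s*MPa)


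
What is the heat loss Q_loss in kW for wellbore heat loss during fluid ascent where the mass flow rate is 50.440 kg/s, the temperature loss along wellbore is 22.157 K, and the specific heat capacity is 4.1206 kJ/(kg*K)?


Q_loss = mdot * cp * dT
Q_loss = 50.440 * 4.1206 * 22.157
Q_loss = 4605.2 kW


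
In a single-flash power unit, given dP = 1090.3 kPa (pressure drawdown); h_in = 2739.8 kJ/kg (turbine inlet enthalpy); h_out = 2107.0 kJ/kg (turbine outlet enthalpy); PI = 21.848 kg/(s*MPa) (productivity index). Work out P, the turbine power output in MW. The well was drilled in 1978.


Step 1: mdot = PI * dP / 1000 = 21.848 * 1090.3 / 1000 = 23.82087 kg/s
Step 2: P = mdot*(h_in - h_out)/1000 = 23.82087*(2739.8 - 2107.0)/1000 = 15.074 MW
P = 15.074 MW


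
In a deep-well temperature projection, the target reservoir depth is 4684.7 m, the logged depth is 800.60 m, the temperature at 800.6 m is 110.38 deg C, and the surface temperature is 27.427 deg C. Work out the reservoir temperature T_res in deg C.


Step 1: grad = (T_d1 - T_surf)/d1 * 1000 = (110.38 - 27.427)/800.6 * 1000 = 103.6135 deg C/km
Step 2: T_res = T_surf + grad*d2/1000 = 27.427 + 103.6135*4684.7/1000 = 512.83 deg C
T_res = 512.83 deg C


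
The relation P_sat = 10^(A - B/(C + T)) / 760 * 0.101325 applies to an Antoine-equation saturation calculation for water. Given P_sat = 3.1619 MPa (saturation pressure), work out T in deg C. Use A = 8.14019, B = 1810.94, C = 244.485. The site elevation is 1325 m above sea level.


T = B / (A - log10(P_sat * 760 / 0.101325)) - C
T = 1810.94 / (8.14019 - log10(3.1619 * 760 / 0.101325)) - 244.485
T = 236.49 deg C


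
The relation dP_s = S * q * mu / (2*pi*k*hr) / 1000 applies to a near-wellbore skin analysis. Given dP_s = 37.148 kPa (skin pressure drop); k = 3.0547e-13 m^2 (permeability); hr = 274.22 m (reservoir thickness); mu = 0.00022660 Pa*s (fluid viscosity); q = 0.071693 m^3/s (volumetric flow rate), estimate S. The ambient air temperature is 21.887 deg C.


S = dP_s * 1000 * 2*pi*k*hr / (q*mu)
S = 37.148 * 1000 * 2*pi*3.0547e-13*274.22 / (0.071693*0.00022660)
S = 1.2035


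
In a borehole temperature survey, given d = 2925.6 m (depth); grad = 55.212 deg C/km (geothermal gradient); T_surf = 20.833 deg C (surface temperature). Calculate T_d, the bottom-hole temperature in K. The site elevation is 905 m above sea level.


T_d = T_surf + grad * d / 1000
T_d = 20.833 + 55.212 * 2925.6 / 1000
T_d = 182.3612 deg C
Convert to K: 182.3612 + 273.15 = 455.51 K
T_d = 455.51 K


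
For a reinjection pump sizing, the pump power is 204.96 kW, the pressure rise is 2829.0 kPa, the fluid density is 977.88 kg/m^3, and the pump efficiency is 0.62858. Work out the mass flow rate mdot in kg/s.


mdot = P_pump * rho * eta / dP
mdot = 204.96 * 977.88 * 0.62858 / 2829.0
mdot = 44.533 kg/s


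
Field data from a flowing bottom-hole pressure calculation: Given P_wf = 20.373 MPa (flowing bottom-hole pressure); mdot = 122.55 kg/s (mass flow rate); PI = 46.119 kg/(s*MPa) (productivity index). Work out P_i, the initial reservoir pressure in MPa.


P_i = P_wf + mdot / PI
P_i = 20.373 + 122.55 / 46.119
P_i = 23.030 MPa


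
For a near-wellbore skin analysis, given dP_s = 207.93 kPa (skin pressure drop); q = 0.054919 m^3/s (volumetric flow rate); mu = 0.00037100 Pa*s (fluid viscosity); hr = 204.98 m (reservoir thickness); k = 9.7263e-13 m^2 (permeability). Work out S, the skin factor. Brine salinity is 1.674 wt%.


S = dP_s * 1000 * 2*pi*k*hr / (q*mu)
S = 207.93 * 1000 * 2*pi*9.7263e-13*204.98 / (0.054919*0.00037100)
S = 12.784


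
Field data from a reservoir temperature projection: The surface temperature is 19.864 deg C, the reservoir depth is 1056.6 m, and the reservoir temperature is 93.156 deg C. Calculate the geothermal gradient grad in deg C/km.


grad = (T_res - T_surf) / d * 1000
grad = (93.156 - 19.864) / 1056.6 * 1000
grad = 69.366 deg C/km


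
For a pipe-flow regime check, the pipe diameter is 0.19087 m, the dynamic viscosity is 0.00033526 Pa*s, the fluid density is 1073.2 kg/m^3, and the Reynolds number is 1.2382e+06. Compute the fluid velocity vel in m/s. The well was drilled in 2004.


vel = Re * mu / (rho * D)
vel = 1.2382e+06 * 0.00033526 / (1073.2 * 0.19087)
vel = 2.0265 m/s


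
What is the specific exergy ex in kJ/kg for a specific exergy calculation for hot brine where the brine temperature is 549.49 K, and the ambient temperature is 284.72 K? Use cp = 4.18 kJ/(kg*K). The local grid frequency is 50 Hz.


ex = cp * ((T_b - T_0) - T_0 * ln(T_b/T_0))
ex = 4.18 * ((549.49 - 284.72) - 284.72 * ln(549.49/284.72))
ex = 324.25 kJ/kg


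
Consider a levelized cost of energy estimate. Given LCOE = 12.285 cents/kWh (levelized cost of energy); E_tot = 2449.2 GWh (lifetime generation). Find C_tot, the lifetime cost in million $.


C_tot = LCOE / 100 * E_tot
C_tot = 12.285 / 100 * 2449.2
C_tot = 300.88 million $


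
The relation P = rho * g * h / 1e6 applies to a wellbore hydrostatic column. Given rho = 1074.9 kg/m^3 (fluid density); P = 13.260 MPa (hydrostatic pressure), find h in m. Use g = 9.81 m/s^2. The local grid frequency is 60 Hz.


h = P * 1e6 / (g * rho)
h = 13.260 * 1e6 / (9.81 * 1074.9)
h = 1257.5 m


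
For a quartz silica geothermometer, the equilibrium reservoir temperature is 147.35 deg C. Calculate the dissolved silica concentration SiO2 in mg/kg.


SiO2 = 10^(5.19 - 1309/(T_eq + 273.15))
SiO2 = 10^(5.19 - 1309/(147.35 + 273.15))
SiO2 = 119.41 mg/kg


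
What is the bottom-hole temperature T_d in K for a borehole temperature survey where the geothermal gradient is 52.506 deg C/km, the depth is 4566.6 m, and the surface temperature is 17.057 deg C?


T_d = T_surf + grad * d / 1000
T_d = 17.057 + 52.506 * 4566.6 / 1000
T_d = 256.8309 deg C
Convert to K: 256.8309 + 273.15 = 529.98 K
T_d = 529.98 K


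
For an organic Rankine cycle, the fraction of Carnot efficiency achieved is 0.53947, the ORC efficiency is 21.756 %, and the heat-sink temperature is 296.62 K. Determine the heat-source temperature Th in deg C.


Th = Tc / (1 - (eta_orc/100)/f)
Th = 296.62 / (1 - (21.756/100)/0.53947)
Th = 497.0880 K
Convert to deg C: 497.0880 - 273.15 = 223.94 deg C
Th = 223.94 deg C


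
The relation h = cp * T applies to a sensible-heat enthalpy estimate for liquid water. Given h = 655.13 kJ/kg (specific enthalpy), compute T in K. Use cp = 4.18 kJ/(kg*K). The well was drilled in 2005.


T = h / cp
T = 655.13 / 4.18
T = 156.7297 deg C
Convert to K: 156.7297 + 273.15 = 429.88 K
T = 429.88 K


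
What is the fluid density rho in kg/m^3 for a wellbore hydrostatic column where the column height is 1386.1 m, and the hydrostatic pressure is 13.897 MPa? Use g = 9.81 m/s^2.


rho = P * 1e6 / (g * h)
rho = 13.897 * 1e6 / (9.81 * 1386.1)
rho = 1022.0 kg/m^3


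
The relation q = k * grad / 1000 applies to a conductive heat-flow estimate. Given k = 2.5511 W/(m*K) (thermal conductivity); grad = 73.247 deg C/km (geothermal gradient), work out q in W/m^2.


q = k * grad / 1000
q = 2.5511 * 73.247 / 1000
q = 0.18686 W/m^2


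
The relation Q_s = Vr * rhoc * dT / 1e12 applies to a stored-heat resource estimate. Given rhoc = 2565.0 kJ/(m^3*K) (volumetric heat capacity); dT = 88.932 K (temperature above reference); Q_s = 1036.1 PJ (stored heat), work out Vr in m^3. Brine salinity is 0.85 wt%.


Vr = Q_s * 1e12 / (rhoc * dT)
Vr = 1036.1 * 1e12 / (2565.0 * 88.932)
Vr = 4.5421e+09 m^3


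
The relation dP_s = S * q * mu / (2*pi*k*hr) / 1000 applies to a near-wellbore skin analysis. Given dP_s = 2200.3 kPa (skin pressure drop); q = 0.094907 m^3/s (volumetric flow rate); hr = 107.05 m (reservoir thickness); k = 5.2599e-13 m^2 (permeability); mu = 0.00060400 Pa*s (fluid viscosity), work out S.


S = dP_s * 1000 * 2*pi*k*hr / (q*mu)
S = 2200.3 * 1000 * 2*pi*5.2599e-13*107.05 / (0.094907*0.00060400)
S = 13.580


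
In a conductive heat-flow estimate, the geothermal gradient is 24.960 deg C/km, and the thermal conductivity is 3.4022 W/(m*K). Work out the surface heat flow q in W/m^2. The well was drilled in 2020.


q = k * grad / 1000
q = 3.4022 * 24.960 / 1000
q = 0.084919 W/m^2


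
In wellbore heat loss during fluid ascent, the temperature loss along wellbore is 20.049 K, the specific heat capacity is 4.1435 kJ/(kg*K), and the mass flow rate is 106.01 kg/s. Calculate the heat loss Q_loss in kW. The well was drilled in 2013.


Q_loss = mdot * cp * dT
Q_loss = 106.01 * 4.1435 * 20.049
Q_loss = 8806.6 kW


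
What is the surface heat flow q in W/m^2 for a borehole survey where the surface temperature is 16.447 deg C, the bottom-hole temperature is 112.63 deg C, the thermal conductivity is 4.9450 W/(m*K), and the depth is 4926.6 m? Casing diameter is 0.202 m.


Step 1: grad = (T_d - T_surf)/d * 1000 = (112.63 - 16.447)/4926.6 * 1000 = 19.52320 deg C/km
Step 2: q = k * grad / 1000 = 4.945 * 19.52320 / 1000 = 0.096542 W/m^2
q = 0.096542 W/m^2


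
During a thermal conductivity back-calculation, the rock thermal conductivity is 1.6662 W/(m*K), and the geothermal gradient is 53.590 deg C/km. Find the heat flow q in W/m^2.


q = k * grad / 1000
q = 1.6662 * 53.590 / 1000
q = 0.089292 W/m^2
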